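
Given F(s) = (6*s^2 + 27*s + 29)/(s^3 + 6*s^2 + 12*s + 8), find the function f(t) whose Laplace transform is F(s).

f(t) = -t^2*exp(-2*t)/2 + 3*t*exp(-2*t) + 6*exp(-2*t)

Factor the denominator: s^3 + 6*s^2 + 12*s + 8 = (s + 2)^3.
Partial fraction decomposition gives [6/(s + 2)] + [3/(s + 2)^2] + [-1/(s + 2)^3].
Invert each term: 6/(s + 2) ↔ 6e^(-2t); 3/(s + 2)^2 ↔ 3t·e^(-2t); -1/(s + 2)^3 ↔ (-1/2)t^2·e^(-2t).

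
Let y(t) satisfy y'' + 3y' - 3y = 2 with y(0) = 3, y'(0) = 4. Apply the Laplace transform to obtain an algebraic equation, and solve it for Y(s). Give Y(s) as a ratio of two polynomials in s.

Y(s) = (3*s^2 + 13*s + 2)/(s^3 + 3*s^2 - 3*s)

Transform both sides with L{·}.
With L{y''} = s^2 Y - s·y(0) - y'(0) and L{y'} = sY - y(0), with y(0) = 3, y'(0) = 4: the LHS transforms to (s^2 + 3*s - 3)Y - (3*s + 13).
The right side is L{2} = 2/s.
So (s^2 + 3*s - 3)Y = 2/s + (3*s + 13).
Divide through and combine into a single rational function.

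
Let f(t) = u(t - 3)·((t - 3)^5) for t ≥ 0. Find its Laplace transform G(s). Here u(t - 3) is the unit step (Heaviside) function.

G(s) = 120*exp(-3*s)/s^6

By the second shifting theorem, L{u(t - c)·g(t - c)} = e^(-cs)·H(s) with c = 3 and H(s) = L{g(t)}.
L{t^5} = 5!/s^6 = 120/s^6.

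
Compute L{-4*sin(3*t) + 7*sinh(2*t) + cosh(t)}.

The transform is linear, so treat each term independently.
L{cosh(t)} = s/(s^2 - 1); (-4)·[L{sin(3t)} = 3/(s^2 + 9)]; (7)·[L{sinh(2t)} = 2/(s^2 - 4)].

s/(s^2 - 1) - 12/(s^2 + 9) + 14/(s^2 - 4)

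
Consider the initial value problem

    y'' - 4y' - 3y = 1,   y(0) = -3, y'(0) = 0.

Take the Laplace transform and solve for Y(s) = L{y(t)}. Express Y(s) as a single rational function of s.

Y(s) = (-3*s^2 + 12*s + 1)/(s^3 - 4*s^2 - 3*s)

Laplace-transform each side.
The derivative rules (L{y''} = s^2 Y - s·y(0) - y'(0) and L{y'} = sY - y(0), with y(0) = -3, y'(0) = 0) turn the left side into (s^2 - 4*s - 3)Y - (-3*s + 12).
The right side is L{1} = 1/s.
So (s^2 - 4*s - 3)Y = 1/s + (-3*s + 12).
Solve for Y(s) and write it as one ratio of polynomials.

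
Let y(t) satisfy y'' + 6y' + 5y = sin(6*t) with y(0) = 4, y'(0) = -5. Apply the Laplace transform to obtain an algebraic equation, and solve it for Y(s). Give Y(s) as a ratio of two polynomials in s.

Y(s) = (4*s^3 + 19*s^2 + 144*s + 690)/(s^4 + 6*s^3 + 41*s^2 + 216*s + 180)

Apply the Laplace transform to the equation.
With L{y''} = s^2 Y - s·y(0) - y'(0) and L{y'} = sY - y(0), with y(0) = 4, y'(0) = -5: the LHS transforms to (s^2 + 6*s + 5)Y - (4*s + 19).
The right side is L{sin(6*t)} = 6/(s^2 + 36).
So (s^2 + 6*s + 5)Y = 6/(s^2 + 36) + (4*s + 19).
Divide through and combine into a single rational function.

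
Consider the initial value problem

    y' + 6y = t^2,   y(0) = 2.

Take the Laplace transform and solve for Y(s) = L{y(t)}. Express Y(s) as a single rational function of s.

Apply the Laplace transform to the equation.
The derivative rules (L{y'} = sY - y(0) = sY - 2) turn the left side into (s + 6)Y - (2).
The right side is L{t^2} = 2/s^3.
So (s + 6)Y = 2/s^3 + (2).
Isolate Y and clear denominators.

Y(s) = (2*s^3 + 2)/(s^4 + 6*s^3)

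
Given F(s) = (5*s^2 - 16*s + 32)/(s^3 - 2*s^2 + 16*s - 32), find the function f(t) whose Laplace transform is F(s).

f(t) = exp(2*t) - 2*sin(4*t) + 4*cos(4*t)

Factor the denominator: s^3 - 2*s^2 + 16*s - 32 = (s - 2)*(s^2 + 16).
Partial fraction decomposition gives [1/(s - 2)] + [4*s/(s^2 + 16)] + [-8/(s^2 + 16)].
Invert each term: 1/(s - 2) ↔ e^(2t); 4·s/(s^2 + 16) ↔ 4cos(4t); -2·4/(s^2 + 16) ↔ -2sin(4t).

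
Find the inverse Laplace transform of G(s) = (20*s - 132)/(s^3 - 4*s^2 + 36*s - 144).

-exp(4*t) + 4*sin(6*t) + cos(6*t)

Factor the denominator: s^3 - 4*s^2 + 36*s - 144 = (s - 4)*(s^2 + 36).
Partial fraction decomposition gives [-1/(s - 4)] + [s/(s^2 + 36)] + [24/(s^2 + 36)].
Invert each term: -1/(s - 4) ↔ -e^(4t); 1·s/(s^2 + 36) ↔ cos(6t); 4·6/(s^2 + 36) ↔ 4sin(6t).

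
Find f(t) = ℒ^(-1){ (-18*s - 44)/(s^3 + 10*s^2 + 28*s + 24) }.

f(t) = -2*t*exp(-2*t) - 4*exp(-2*t) + 4*exp(-6*t)

Factor the denominator: s^3 + 10*s^2 + 28*s + 24 = (s + 2)^2*(s + 6).
Partial fraction decomposition gives [-4/(s + 2)] + [-2/(s + 2)^2] + [4/(s + 6)].
Invert each term: -4/(s + 2) ↔ -4e^(-2t); -2/(s + 2)^2 ↔ -2t·e^(-2t); 4/(s + 6) ↔ 4e^(-6t).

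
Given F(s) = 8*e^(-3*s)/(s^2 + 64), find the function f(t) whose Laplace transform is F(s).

f(t) = Heaviside(t - 3)*(sin(8*t - 24))

The factor e^(-3s) signals a time shift by c = 3 (second shifting theorem).
L{sin(8t)} = 8/(s^2 + 64), so L^-1{8/(s^2 + 64)} = sin(8*t).
Hence the inverse is u(t - 3) times that function evaluated at t - 3.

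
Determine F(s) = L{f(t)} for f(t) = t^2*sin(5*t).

L{sin(5t)} = 5/(s^2 + 25).
Then apply L{t^2·g(t)} = (-1)^2 d^2/ds^2[G(s)] with G(s) = 5/(s^2 + 25):
differentiating 2 times and applying the sign gives 10*(3*s^2 - 25)/(s^2 + 25)^3.

F(s) = 10*(3*s^2 - 25)/(s^2 + 25)^3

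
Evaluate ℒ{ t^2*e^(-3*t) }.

L{e^(-3t)} = 1/(s + 3).
Then apply L{t^2·g(t)} = (-1)^2 d^2/ds^2[H(s)] with H(s) = 1/(s + 3):
differentiating 2 times and applying the sign gives 2/(s + 3)^3.

2/(s + 3)^3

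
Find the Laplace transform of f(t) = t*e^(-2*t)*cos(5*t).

(s - 3)*(s + 7)/(s^2 + 4*s + 29)^2

L{cos(5t)} = s/(s^2 + 25).
Multiplying by e^(-2t) shifts s → s + 2, so L{e^(-2*t)*cos(5*t)} = (s + 2)/((s + 2)^2 + 25).
Then apply L{t·g(t)} = -d/ds[G(s)] with G(s) = (s + 2)/((s + 2)^2 + 25):
differentiating 1 time and applying the sign gives (s - 3)*(s + 7)/(s^2 + 4*s + 29)^2.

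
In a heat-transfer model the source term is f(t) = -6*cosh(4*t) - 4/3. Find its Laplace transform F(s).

F(s) = -6*s/(s^2 - 16) - 4/(3*s)

The transform is linear, so treat each term independently.
(-6)·[L{cosh(4t)} = s/(s^2 - 16)]; L{-4/3} = (-4/3)/s.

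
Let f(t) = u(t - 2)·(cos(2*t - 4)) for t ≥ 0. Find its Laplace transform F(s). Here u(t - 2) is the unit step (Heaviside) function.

F(s) = s*exp(-2*s)/(s^2 + 4)

By the second shifting theorem, L{u(t - c)·g(t - c)} = e^(-cs)·G(s) with c = 2 and G(s) = L{g(t)}.
L{cos(2t)} = s/(s^2 + 4).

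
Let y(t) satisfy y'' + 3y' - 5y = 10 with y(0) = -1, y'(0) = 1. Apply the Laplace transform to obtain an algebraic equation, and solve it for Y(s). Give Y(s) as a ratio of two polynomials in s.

Y(s) = (-s^2 - 2*s + 10)/(s^3 + 3*s^2 - 5*s)

Laplace-transform each side.
Using L{y''} = s^2 Y - s·y(0) - y'(0) and L{y'} = sY - y(0), with y(0) = -1, y'(0) = 1, the left side becomes (s^2 + 3*s - 5)Y - (-s - 2).
The right side is L{10} = 10/s.
So (s^2 + 3*s - 5)Y = 10/s + (-s - 2).
Solve for Y(s) and write it as one ratio of polynomials.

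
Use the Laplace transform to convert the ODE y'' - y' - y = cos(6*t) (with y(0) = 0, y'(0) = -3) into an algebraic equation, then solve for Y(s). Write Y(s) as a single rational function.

Y(s) = (-3*s^2 + s - 108)/(s^4 - s^3 + 35*s^2 - 36*s - 36)

Transform both sides with L{·}.
Using L{y''} = s^2 Y - s·y(0) - y'(0) and L{y'} = sY - y(0), with y(0) = 0, y'(0) = -3, the left side becomes (s^2 - s - 1)Y - (-3).
The right side is L{cos(6*t)} = s/(s^2 + 36).
So (s^2 - s - 1)Y = s/(s^2 + 36) + (-3).
Isolate Y and clear denominators.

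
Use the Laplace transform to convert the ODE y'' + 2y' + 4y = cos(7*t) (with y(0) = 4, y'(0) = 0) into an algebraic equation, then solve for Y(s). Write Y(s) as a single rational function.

Y(s) = (4*s^3 + 8*s^2 + 197*s + 392)/(s^4 + 2*s^3 + 53*s^2 + 98*s + 196)

Apply the Laplace transform to the equation.
Using L{y''} = s^2 Y - s·y(0) - y'(0) and L{y'} = sY - y(0), with y(0) = 4, y'(0) = 0, the left side becomes (s^2 + 2*s + 4)Y - (4*s + 8).
The right side is L{cos(7*t)} = s/(s^2 + 49).
So (s^2 + 2*s + 4)Y = s/(s^2 + 49) + (4*s + 8).
Isolate Y and clear denominators.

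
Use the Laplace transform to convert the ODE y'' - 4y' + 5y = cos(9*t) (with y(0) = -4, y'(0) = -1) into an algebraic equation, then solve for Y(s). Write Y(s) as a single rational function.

Y(s) = (-4*s^3 + 15*s^2 - 323*s + 1215)/(s^4 - 4*s^3 + 86*s^2 - 324*s + 405)

Take the Laplace transform of both sides.
With L{y''} = s^2 Y - s·y(0) - y'(0) and L{y'} = sY - y(0), with y(0) = -4, y'(0) = -1: the LHS transforms to (s^2 - 4*s + 5)Y - (-4*s + 15).
The right side is L{cos(9*t)} = s/(s^2 + 81).
So (s^2 - 4*s + 5)Y = s/(s^2 + 81) + (-4*s + 15).
Isolate Y and clear denominators.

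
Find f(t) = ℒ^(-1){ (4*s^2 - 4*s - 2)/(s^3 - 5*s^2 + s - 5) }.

f(t) = 3*exp(5*t) + sin(t) + cos(t)

Factor the denominator: s^3 - 5*s^2 + s - 5 = (s - 5)*(s^2 + 1).
Partial fraction decomposition gives [3/(s - 5)] + [s/(s^2 + 1)] + [1/(s^2 + 1)].
Invert each term: 3/(s - 5) ↔ 3e^(5t); 1·s/(s^2 + 1) ↔ cos(t); 1·1/(s^2 + 1) ↔ sin(t).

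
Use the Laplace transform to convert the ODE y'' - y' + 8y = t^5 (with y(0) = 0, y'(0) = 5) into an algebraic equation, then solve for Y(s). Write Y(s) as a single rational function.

Take the Laplace transform of both sides.
Using L{y''} = s^2 Y - s·y(0) - y'(0) and L{y'} = sY - y(0), with y(0) = 0, y'(0) = 5, the left side becomes (s^2 - s + 8)Y - (5).
The right side is L{t^5} = 120/s^6.
So (s^2 - s + 8)Y = 120/s^6 + (5).
Solve for Y(s) and write it as one ratio of polynomials.

Y(s) = (5*s^6 + 120)/(s^8 - s^7 + 8*s^6)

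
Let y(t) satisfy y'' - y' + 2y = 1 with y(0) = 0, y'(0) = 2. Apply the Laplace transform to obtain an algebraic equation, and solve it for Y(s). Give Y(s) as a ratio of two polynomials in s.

Apply the Laplace transform to the equation.
With L{y''} = s^2 Y - s·y(0) - y'(0) and L{y'} = sY - y(0), with y(0) = 0, y'(0) = 2: the LHS transforms to (s^2 - s + 2)Y - (2).
The right side is L{1} = 1/s.
So (s^2 - s + 2)Y = 1/s + (2).
Solve for Y(s) and write it as one ratio of polynomials.

Y(s) = (2*s + 1)/(s^3 - s^2 + 2*s)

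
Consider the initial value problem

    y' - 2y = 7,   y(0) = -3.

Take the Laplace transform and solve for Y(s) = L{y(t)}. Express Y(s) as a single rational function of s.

Y(s) = (-3*s + 7)/(s^2 - 2*s)

Apply the Laplace transform to the equation.
Using L{y'} = sY - y(0) = sY - (-3), the left side becomes (s - 2)Y - (-3).
The right side is L{7} = 7/s.
So (s - 2)Y = 7/s + (-3).
Isolate Y and clear denominators.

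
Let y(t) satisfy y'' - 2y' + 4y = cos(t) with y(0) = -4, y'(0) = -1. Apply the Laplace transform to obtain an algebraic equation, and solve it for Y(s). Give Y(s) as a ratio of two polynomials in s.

Y(s) = (-4*s^3 + 7*s^2 - 3*s + 7)/(s^4 - 2*s^3 + 5*s^2 - 2*s + 4)

Take the Laplace transform of both sides.
The derivative rules (L{y''} = s^2 Y - s·y(0) - y'(0) and L{y'} = sY - y(0), with y(0) = -4, y'(0) = -1) turn the left side into (s^2 - 2*s + 4)Y - (-4*s + 7).
The right side is L{cos(t)} = s/(s^2 + 1).
So (s^2 - 2*s + 4)Y = s/(s^2 + 1) + (-4*s + 7).
Isolate Y and clear denominators.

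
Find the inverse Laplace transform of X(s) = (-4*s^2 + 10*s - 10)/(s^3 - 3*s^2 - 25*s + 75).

-3*exp(5*t) + exp(3*t) - 2*exp(-5*t)

Factor the denominator: s^3 - 3*s^2 - 25*s + 75 = (s - 5)*(s - 3)*(s + 5).
Partial fraction decomposition gives [1/(s - 3)] + [-2/(s + 5)] + [-3/(s - 5)].
Invert each term: 1/(s - 3) ↔ e^(3t); -2/(s + 5) ↔ -2e^(-5t); -3/(s - 5) ↔ -3e^(5t).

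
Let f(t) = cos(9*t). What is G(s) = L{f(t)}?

L{cos(9t)} = s/(s^2 + 81).

G(s) = s/(s^2 + 81)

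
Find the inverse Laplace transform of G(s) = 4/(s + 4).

4*exp(-4*t)

Since L{e^(-4t)} = 1/(s + 4), the inverse is e^(-4*t), scaled by 4.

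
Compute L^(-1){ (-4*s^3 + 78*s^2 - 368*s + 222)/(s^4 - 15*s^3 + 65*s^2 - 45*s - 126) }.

Factor the denominator: s^4 - 15*s^3 + 65*s^2 - 45*s - 126 = (s - 7)*(s - 6)*(s - 3)*(s + 1).
Partial fraction decomposition gives [-3/(s + 1)] + [2/(s - 6)] + [3/(s - 7)] + [-6/(s - 3)].
Invert each term: -3/(s + 1) ↔ -3e^(-t); 2/(s - 6) ↔ 2e^(6t); 3/(s - 7) ↔ 3e^(7t); -6/(s - 3) ↔ -6e^(3t).

3*exp(7*t) + 2*exp(6*t) - 6*exp(3*t) - 3*exp(-t)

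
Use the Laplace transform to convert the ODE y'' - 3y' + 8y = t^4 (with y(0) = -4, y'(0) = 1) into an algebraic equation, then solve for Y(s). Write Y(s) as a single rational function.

Take the Laplace transform of both sides.
The derivative rules (L{y''} = s^2 Y - s·y(0) - y'(0) and L{y'} = sY - y(0), with y(0) = -4, y'(0) = 1) turn the left side into (s^2 - 3*s + 8)Y - (-4*s + 13).
The right side is L{t^4} = 24/s^5.
So (s^2 - 3*s + 8)Y = 24/s^5 + (-4*s + 13).
Isolate Y and clear denominators.

Y(s) = (-4*s^6 + 13*s^5 + 24)/(s^7 - 3*s^6 + 8*s^5)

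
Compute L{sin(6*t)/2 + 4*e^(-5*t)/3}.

Apply the Laplace transform termwise.
(1/2)·[L{sin(6t)} = 6/(s^2 + 36)]; (4/3)·[L{e^(-5t)} = 1/(s + 5)].

3/(s^2 + 36) + 4/(3*(s + 5))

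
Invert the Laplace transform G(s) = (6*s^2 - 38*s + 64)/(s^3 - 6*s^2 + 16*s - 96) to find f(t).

f(t) = exp(6*t) - 2*sin(4*t) + 5*cos(4*t)

Factor the denominator: s^3 - 6*s^2 + 16*s - 96 = (s - 6)*(s^2 + 16).
Partial fraction decomposition gives [1/(s - 6)] + [5*s/(s^2 + 16)] + [-8/(s^2 + 16)].
Invert each term: 1/(s - 6) ↔ e^(6t); 5·s/(s^2 + 16) ↔ 5cos(4t); -2·4/(s^2 + 16) ↔ -2sin(4t).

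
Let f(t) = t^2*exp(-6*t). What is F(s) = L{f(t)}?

L{e^(-6t)} = 1/(s + 6).
Then apply L{t^2·g(t)} = (-1)^2 d^2/ds^2[G(s)] with G(s) = 1/(s + 6):
differentiating 2 times and applying the sign gives 2/(s + 6)^3.

F(s) = 2/(s + 6)^3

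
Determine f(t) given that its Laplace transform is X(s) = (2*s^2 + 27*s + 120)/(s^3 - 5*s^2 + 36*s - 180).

f(t) = 5*exp(5*t) + 2*sin(6*t) - 3*cos(6*t)

Factor the denominator: s^3 - 5*s^2 + 36*s - 180 = (s - 5)*(s^2 + 36).
Partial fraction decomposition gives [5/(s - 5)] + [-3*s/(s^2 + 36)] + [12/(s^2 + 36)].
Invert each term: 5/(s - 5) ↔ 5e^(5t); -3·s/(s^2 + 36) ↔ -3cos(6t); 2·6/(s^2 + 36) ↔ 2sin(6t).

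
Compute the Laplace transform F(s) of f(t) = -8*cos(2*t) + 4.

F(s) = -8*s/(s^2 + 4) + 4/s

The transform is linear, so treat each term independently.
(-8)·[L{cos(2t)} = s/(s^2 + 4)]; L{4} = 4/s.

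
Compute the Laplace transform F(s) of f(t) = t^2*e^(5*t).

L{e^(5t)} = 1/(s - 5).
Then apply L{t^2·g(t)} = (-1)^2 d^2/ds^2[G(s)] with G(s) = 1/(s - 5):
differentiating 2 times and applying the sign gives 2/(s - 5)^3.

F(s) = 2/(s - 5)^3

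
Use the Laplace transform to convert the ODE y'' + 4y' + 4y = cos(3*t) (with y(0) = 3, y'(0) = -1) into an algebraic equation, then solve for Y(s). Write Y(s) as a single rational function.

Take the Laplace transform of both sides.
With L{y''} = s^2 Y - s·y(0) - y'(0) and L{y'} = sY - y(0), with y(0) = 3, y'(0) = -1: the LHS transforms to (s^2 + 4*s + 4)Y - (3*s + 11).
The right side is L{cos(3*t)} = s/(s^2 + 9).
So (s^2 + 4*s + 4)Y = s/(s^2 + 9) + (3*s + 11).
Isolate Y and clear denominators.

Y(s) = (3*s^3 + 11*s^2 + 28*s + 99)/(s^4 + 4*s^3 + 13*s^2 + 36*s + 36)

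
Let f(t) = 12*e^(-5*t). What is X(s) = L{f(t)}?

L{12} = 12/s.
By the first shifting theorem, multiplying by e^(-5t) replaces s with s + 5.

X(s) = 12/(s + 5)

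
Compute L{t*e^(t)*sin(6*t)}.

L{sin(6t)} = 6/(s^2 + 36).
Multiplying by e^(t) shifts s → s - 1, so L{e^(t)*sin(6*t)} = 6/((s - 1)^2 + 36).
Then apply L{t·g(t)} = -d/ds[G(s)] with G(s) = 6/((s - 1)^2 + 36):
differentiating 1 time and applying the sign gives 12*(s - 1)/(s^2 - 2*s + 37)^2.

12*(s - 1)/(s^2 - 2*s + 37)^2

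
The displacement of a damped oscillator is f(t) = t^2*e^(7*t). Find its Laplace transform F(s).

F(s) = 2/(s - 7)^3

L{e^(7t)} = 1/(s - 7).
Then apply L{t^2·g(t)} = (-1)^2 d^2/ds^2[G(s)] with G(s) = 1/(s - 7):
differentiating 2 times and applying the sign gives 2/(s - 7)^3.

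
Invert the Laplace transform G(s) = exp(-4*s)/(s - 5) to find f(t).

f(t) = Heaviside(t - 4)*(exp(5*t - 20))

The factor e^(-4s) signals a time shift by c = 4 (second shifting theorem).
L{e^(5t)} = 1/(s - 5), so L^-1{1/(s - 5)} = exp(5*t).
Hence the inverse is u(t - 4) times that function evaluated at t - 4.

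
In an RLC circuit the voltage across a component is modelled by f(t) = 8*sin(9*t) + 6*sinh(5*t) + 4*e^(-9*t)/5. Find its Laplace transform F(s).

Apply the Laplace transform termwise.
(8)·[L{sin(9t)} = 9/(s^2 + 81)]; (6)·[L{sinh(5t)} = 5/(s^2 - 25)]; (4/5)·[L{e^(-9t)} = 1/(s + 9)].

F(s) = 72/(s^2 + 81) + 30/(s^2 - 25) + 4/(5*(s + 9))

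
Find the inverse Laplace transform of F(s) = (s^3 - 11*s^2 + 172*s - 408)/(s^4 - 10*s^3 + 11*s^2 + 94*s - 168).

Factor the denominator: s^4 - 10*s^3 + 11*s^2 + 94*s - 168 = (s - 7)*(s - 4)*(s - 2)*(s + 3).
Partial fraction decomposition gives [3/(s + 3)] + [4/(s - 7)] + [-2/(s - 2)] + [-4/(s - 4)].
Invert each term: 3/(s + 3) ↔ 3e^(-3t); 4/(s - 7) ↔ 4e^(7t); -2/(s - 2) ↔ -2e^(2t); -4/(s - 4) ↔ -4e^(4t).

4*exp(7*t) - 4*exp(4*t) - 2*exp(2*t) + 3*exp(-3*t)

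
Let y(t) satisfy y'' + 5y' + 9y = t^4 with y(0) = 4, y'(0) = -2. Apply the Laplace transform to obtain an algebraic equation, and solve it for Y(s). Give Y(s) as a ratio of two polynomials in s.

Y(s) = (4*s^6 + 18*s^5 + 24)/(s^7 + 5*s^6 + 9*s^5)

Laplace-transform each side.
With L{y''} = s^2 Y - s·y(0) - y'(0) and L{y'} = sY - y(0), with y(0) = 4, y'(0) = -2: the LHS transforms to (s^2 + 5*s + 9)Y - (4*s + 18).
The right side is L{t^4} = 24/s^5.
So (s^2 + 5*s + 9)Y = 24/s^5 + (4*s + 18).
Isolate Y and clear denominators.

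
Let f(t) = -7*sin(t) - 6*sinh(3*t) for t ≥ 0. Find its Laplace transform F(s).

By linearity of the Laplace transform, transform each term separately.
(-6)·[L{sinh(3t)} = 3/(s^2 - 9)]; (-7)·[L{sin(t)} = 1/(s^2 + 1)].

F(s) = -7/(s^2 + 1) - 18/(s^2 - 9)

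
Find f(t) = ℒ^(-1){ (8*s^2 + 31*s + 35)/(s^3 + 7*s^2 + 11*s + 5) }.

Factor the denominator: s^3 + 7*s^2 + 11*s + 5 = (s + 1)^2*(s + 5).
Partial fraction decomposition gives [3/(s + 1)] + [3/(s + 1)^2] + [5/(s + 5)].
Invert each term: 3/(s + 1) ↔ 3e^(-t); 3/(s + 1)^2 ↔ 3t·e^(-t); 5/(s + 5) ↔ 5e^(-5t).

f(t) = 3*t*exp(-t) + 3*exp(-t) + 5*exp(-5*t)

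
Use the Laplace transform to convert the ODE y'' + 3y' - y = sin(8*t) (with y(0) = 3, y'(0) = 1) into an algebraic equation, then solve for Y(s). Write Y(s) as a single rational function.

Y(s) = (3*s^3 + 10*s^2 + 192*s + 648)/(s^4 + 3*s^3 + 63*s^2 + 192*s - 64)

Transform both sides with L{·}.
With L{y''} = s^2 Y - s·y(0) - y'(0) and L{y'} = sY - y(0), with y(0) = 3, y'(0) = 1: the LHS transforms to (s^2 + 3*s - 1)Y - (3*s + 10).
The right side is L{sin(8*t)} = 8/(s^2 + 64).
So (s^2 + 3*s - 1)Y = 8/(s^2 + 64) + (3*s + 10).
Isolate Y and clear denominators.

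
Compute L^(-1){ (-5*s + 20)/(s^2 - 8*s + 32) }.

-5*exp(4*t)*cos(4*t)

Rewrite the denominator: s^2 - 8*s + 32 = (s - 4)^2 + 16.
The form in (s - 4) signals a first-shifting-theorem factor e^(4t).
Since L{cos(4t)} = s/(s^2 + 16), the inverse is e^(4*t)*cos(4*t), scaled by -5.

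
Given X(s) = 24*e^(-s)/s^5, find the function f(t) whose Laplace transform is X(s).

f(t) = Heaviside(t - 1)*((t - 1)^4)

The factor e^(-s) signals a time shift by c = 1 (second shifting theorem).
L{t^4} = 4!/s^5 = 24/s^5, so L^-1{24/s^5} = t^4.
Hence the inverse is u(t - 1) times that function evaluated at t - 1.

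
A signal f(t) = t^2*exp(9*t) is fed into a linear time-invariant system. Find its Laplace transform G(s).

G(s) = 2/(s - 9)^3

L{e^(9t)} = 1/(s - 9).
Then apply L{t^2·g(t)} = (-1)^2 d^2/ds^2[H(s)] with H(s) = 1/(s - 9):
differentiating 2 times and applying the sign gives 2/(s - 9)^3.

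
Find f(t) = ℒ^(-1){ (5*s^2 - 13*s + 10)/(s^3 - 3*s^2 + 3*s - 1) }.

Factor the denominator: s^3 - 3*s^2 + 3*s - 1 = (s - 1)^3.
Partial fraction decomposition gives [5/(s - 1)] + [-3/(s - 1)^2] + [2/(s - 1)^3].
Invert each term: 5/(s - 1) ↔ 5e^(t); -3/(s - 1)^2 ↔ -3t·e^(t); 2/(s - 1)^3 ↔ (1)t^2·e^(t).

f(t) = t^2*exp(t) - 3*t*exp(t) + 5*exp(t)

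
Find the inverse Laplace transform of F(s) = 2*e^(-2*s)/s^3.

Heaviside(t - 2)*((t - 2)^2)

The factor e^(-2s) signals a time shift by c = 2 (second shifting theorem).
L{t^2} = 2!/s^3 = 2/s^3, so L^-1{2/s^3} = t^2.
Hence the inverse is u(t - 2) times that function evaluated at t - 2.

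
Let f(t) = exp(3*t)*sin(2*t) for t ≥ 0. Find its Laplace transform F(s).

F(s) = 2/((s - 3)^2 + 4)

L{sin(2t)} = 2/(s^2 + 4).
By the first shifting theorem, multiplying by e^(3t) replaces s with s - 3.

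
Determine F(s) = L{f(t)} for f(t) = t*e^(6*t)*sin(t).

L{sin(t)} = 1/(s^2 + 1).
Multiplying by e^(6t) shifts s → s - 6, so L{e^(6*t)*sin(t)} = 1/((s - 6)^2 + 1).
Then apply L{t·g(t)} = -d/ds[G(s)] with G(s) = 1/((s - 6)^2 + 1):
differentiating 1 time and applying the sign gives 2*(s - 6)/(s^2 - 12*s + 37)^2.

F(s) = 2*(s - 6)/(s^2 - 12*s + 37)^2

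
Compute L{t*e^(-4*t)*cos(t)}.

(s + 3)*(s + 5)/(s^2 + 8*s + 17)^2

L{cos(t)} = s/(s^2 + 1).
Multiplying by e^(-4t) shifts s → s + 4, so L{e^(-4*t)*cos(t)} = (s + 4)/((s + 4)^2 + 1).
Then apply L{t·g(t)} = -d/ds[G(s)] with G(s) = (s + 4)/((s + 4)^2 + 1):
differentiating 1 time and applying the sign gives (s + 3)*(s + 5)/(s^2 + 8*s + 17)^2.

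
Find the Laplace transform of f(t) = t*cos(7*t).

L{cos(7t)} = s/(s^2 + 49).
Then apply L{t·g(t)} = -d/ds[G(s)] with G(s) = s/(s^2 + 49):
differentiating 1 time and applying the sign gives (s - 7)*(s + 7)/(s^2 + 49)^2.

(s - 7)*(s + 7)/(s^2 + 49)^2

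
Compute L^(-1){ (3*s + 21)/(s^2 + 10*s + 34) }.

Complete the square in the denominator: s^2 + 10*s + 34 = (s + 5)^2 + 3^2.
Split the numerator to match: 3*s + 21 = 3·(s + 5) + 2·3.
Invert each term: 3·(s + 5)/((s + 5)^2 + 9) ↔ 3e^(-5t)cos(3t); 2·3/((s + 5)^2 + 9) ↔ 2e^(-5t)sin(3t).

2*exp(-5*t)*sin(3*t) + 3*exp(-5*t)*cos(3*t)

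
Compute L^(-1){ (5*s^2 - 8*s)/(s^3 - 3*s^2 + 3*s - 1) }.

-3*t^2*exp(t)/2 + 2*t*exp(t) + 5*exp(t)

Factor the denominator: s^3 - 3*s^2 + 3*s - 1 = (s - 1)^3.
Partial fraction decomposition gives [5/(s - 1)] + [2/(s - 1)^2] + [-3/(s - 1)^3].
Invert each term: 5/(s - 1) ↔ 5e^(t); 2/(s - 1)^2 ↔ 2t·e^(t); -3/(s - 1)^3 ↔ (-3/2)t^2·e^(t).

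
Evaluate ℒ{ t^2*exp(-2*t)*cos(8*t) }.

L{cos(8t)} = s/(s^2 + 64).
Multiplying by e^(-2t) shifts s → s + 2, so L{exp(-2*t)*cos(8*t)} = (s + 2)/((s + 2)^2 + 64).
Then apply L{t^2·g(t)} = (-1)^2 d^2/ds^2[G(s)] with G(s) = (s + 2)/((s + 2)^2 + 64):
differentiating 2 times and applying the sign gives 2*(s + 2)*(s^2 + 4*s - 188)/(s^2 + 4*s + 68)^3.

2*(s + 2)*(s^2 + 4*s - 188)/(s^2 + 4*s + 68)^3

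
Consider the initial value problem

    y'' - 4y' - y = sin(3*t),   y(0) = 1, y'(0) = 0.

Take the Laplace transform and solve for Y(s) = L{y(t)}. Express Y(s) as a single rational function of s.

Laplace-transform each side.
The derivative rules (L{y''} = s^2 Y - s·y(0) - y'(0) and L{y'} = sY - y(0), with y(0) = 1, y'(0) = 0) turn the left side into (s^2 - 4*s - 1)Y - (s - 4).
The right side is L{sin(3*t)} = 3/(s^2 + 9).
So (s^2 - 4*s - 1)Y = 3/(s^2 + 9) + (s - 4).
Isolate Y and clear denominators.

Y(s) = (s^3 - 4*s^2 + 9*s - 33)/(s^4 - 4*s^3 + 8*s^2 - 36*s - 9)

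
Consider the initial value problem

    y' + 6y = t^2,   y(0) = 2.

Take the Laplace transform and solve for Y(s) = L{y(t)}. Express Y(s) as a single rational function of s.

Apply the Laplace transform to the equation.
Using L{y'} = sY - y(0) = sY - 2, the left side becomes (s + 6)Y - (2).
The right side is L{t^2} = 2/s^3.
So (s + 6)Y = 2/s^3 + (2).
Divide through and combine into a single rational function.

Y(s) = (2*s^3 + 2)/(s^4 + 6*s^3)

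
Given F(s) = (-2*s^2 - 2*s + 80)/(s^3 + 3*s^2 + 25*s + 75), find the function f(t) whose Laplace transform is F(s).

f(t) = 2*sin(5*t) - 4*cos(5*t) + 2*exp(-3*t)

Factor the denominator: s^3 + 3*s^2 + 25*s + 75 = (s + 3)*(s^2 + 25).
Partial fraction decomposition gives [2/(s + 3)] + [-4*s/(s^2 + 25)] + [10/(s^2 + 25)].
Invert each term: 2/(s + 3) ↔ 2e^(-3t); -4·s/(s^2 + 25) ↔ -4cos(5t); 2·5/(s^2 + 25) ↔ 2sin(5t).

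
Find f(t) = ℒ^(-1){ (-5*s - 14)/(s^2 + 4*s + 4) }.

Factor the denominator: s^2 + 4*s + 4 = (s + 2)^2.
Partial fraction decomposition gives [-5/(s + 2)] + [-4/(s + 2)^2].
Invert each term: -5/(s + 2) ↔ -5e^(-2t); -4/(s + 2)^2 ↔ -4t·e^(-2t).

f(t) = -4*t*exp(-2*t) - 5*exp(-2*t)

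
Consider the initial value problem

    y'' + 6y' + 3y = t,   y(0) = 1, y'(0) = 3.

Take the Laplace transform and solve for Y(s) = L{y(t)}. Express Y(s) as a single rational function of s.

Transform both sides with L{·}.
The derivative rules (L{y''} = s^2 Y - s·y(0) - y'(0) and L{y'} = sY - y(0), with y(0) = 1, y'(0) = 3) turn the left side into (s^2 + 6*s + 3)Y - (s + 9).
The right side is L{t} = s^(-2).
So (s^2 + 6*s + 3)Y = s^(-2) + (s + 9).
Solve for Y(s) and write it as one ratio of polynomials.

Y(s) = (s^3 + 9*s^2 + 1)/(s^4 + 6*s^3 + 3*s^2)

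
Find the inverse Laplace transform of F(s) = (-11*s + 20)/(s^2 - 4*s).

-6*exp(4*t) - 5

Factor the denominator: s^2 - 4*s = s*(s - 4).
Partial fraction decomposition gives [-6/(s - 4)] + [-5/s].
Invert each term: -6/(s - 4) ↔ -6e^(4t); -5/(s - 0) ↔ -5e^(0t).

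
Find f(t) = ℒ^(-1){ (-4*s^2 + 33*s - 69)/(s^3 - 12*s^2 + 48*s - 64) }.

f(t) = -t^2*exp(4*t)/2 + t*exp(4*t) - 4*exp(4*t)

Factor the denominator: s^3 - 12*s^2 + 48*s - 64 = (s - 4)^3.
Partial fraction decomposition gives [-4/(s - 4)] + [(s - 4)^(-2)] + [-1/(s - 4)^3].
Invert each term: -4/(s - 4) ↔ -4e^(4t); 1/(s - 4)^2 ↔ t·e^(4t); -1/(s - 4)^3 ↔ (-1/2)t^2·e^(4t).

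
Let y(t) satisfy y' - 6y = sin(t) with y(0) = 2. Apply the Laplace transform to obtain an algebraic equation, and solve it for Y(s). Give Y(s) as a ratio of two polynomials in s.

Apply the Laplace transform to the equation.
With L{y'} = sY - y(0) = sY - 2: the LHS transforms to (s - 6)Y - (2).
The right side is L{sin(t)} = 1/(s^2 + 1).
So (s - 6)Y = 1/(s^2 + 1) + (2).
Isolate Y and clear denominators.

Y(s) = (2*s^2 + 3)/(s^3 - 6*s^2 + s - 6)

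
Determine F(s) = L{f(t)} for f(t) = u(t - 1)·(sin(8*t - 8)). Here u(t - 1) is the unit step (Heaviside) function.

By the second shifting theorem, L{u(t - c)·g(t - c)} = e^(-cs)·G(s) with c = 1 and G(s) = L{g(t)}.
L{sin(8t)} = 8/(s^2 + 64).

F(s) = 8*exp(-s)/(s^2 + 64)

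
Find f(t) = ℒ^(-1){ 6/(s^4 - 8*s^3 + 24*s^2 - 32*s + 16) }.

Rewrite the denominator: s^4 - 8*s^3 + 24*s^2 - 32*s + 16 = (s - 2)^4.
The form in (s - 2) signals a first-shifting-theorem factor e^(2t).
Since L{t^3} = 3!/s^4 = 6/s^4, the inverse is t^3*e^(2*t).

f(t) = t^3*exp(2*t)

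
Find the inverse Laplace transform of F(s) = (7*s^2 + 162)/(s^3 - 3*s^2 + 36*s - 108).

Factor the denominator: s^3 - 3*s^2 + 36*s - 108 = (s - 3)*(s^2 + 36).
Partial fraction decomposition gives [5/(s - 3)] + [2*s/(s^2 + 36)] + [6/(s^2 + 36)].
Invert each term: 5/(s - 3) ↔ 5e^(3t); 2·s/(s^2 + 36) ↔ 2cos(6t); 1·6/(s^2 + 36) ↔ sin(6t).

5*exp(3*t) + sin(6*t) + 2*cos(6*t)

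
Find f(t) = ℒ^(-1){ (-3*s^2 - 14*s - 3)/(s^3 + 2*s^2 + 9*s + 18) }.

f(t) = -2*sin(3*t) - 4*cos(3*t) + exp(-2*t)

Factor the denominator: s^3 + 2*s^2 + 9*s + 18 = (s + 2)*(s^2 + 9).
Partial fraction decomposition gives [1/(s + 2)] + [-4*s/(s^2 + 9)] + [-6/(s^2 + 9)].
Invert each term: 1/(s + 2) ↔ e^(-2t); -4·s/(s^2 + 9) ↔ -4cos(3t); -2·3/(s^2 + 9) ↔ -2sin(3t).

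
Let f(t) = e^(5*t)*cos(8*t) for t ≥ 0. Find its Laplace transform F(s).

L{cos(8t)} = s/(s^2 + 64).
By the first shifting theorem, multiplying by e^(5t) replaces s with s - 5.

F(s) = (s - 5)/((s - 5)^2 + 64)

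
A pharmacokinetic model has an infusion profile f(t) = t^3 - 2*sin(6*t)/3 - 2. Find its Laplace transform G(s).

G(s) = -4/(s^2 + 36) - 2/s + 6/s^4

Apply the Laplace transform termwise.
L{t^3} = 3!/s^4 = 6/s^4; L{-2} = -2/s; (-2/3)·[L{sin(6t)} = 6/(s^2 + 36)].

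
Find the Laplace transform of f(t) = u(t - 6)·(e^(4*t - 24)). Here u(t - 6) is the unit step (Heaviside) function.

By the second shifting theorem, L{u(t - c)·g(t - c)} = e^(-cs)·G(s) with c = 6 and G(s) = L{g(t)}.
L{e^(4t)} = 1/(s - 4).

exp(-6*s)/(s - 4)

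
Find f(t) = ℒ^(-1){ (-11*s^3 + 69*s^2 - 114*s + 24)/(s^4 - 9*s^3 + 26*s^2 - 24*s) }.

Factor the denominator: s^4 - 9*s^3 + 26*s^2 - 24*s = s*(s - 4)*(s - 3)*(s - 2).
Partial fraction decomposition gives [-2/(s - 3)] + [-4/(s - 2)] + [-4/(s - 4)] + [-1/s].
Invert each term: -2/(s - 3) ↔ -2e^(3t); -4/(s - 2) ↔ -4e^(2t); -4/(s - 4) ↔ -4e^(4t); -1/(s - 0) ↔ -e^(0t).

f(t) = -4*exp(4*t) - 2*exp(3*t) - 4*exp(2*t) - 1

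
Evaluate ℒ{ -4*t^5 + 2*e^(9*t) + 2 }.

2/(s - 9) + 2/s - 480/s^6

The transform is linear, so treat each term independently.
(-4)·[L{t^5} = 5!/s^6 = 120/s^6]; L{2} = 2/s; (2)·[L{e^(9t)} = 1/(s - 9)].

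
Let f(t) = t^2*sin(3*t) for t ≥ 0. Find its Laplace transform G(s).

L{sin(3t)} = 3/(s^2 + 9).
Then apply L{t^2·g(t)} = (-1)^2 d^2/ds^2[H(s)] with H(s) = 3/(s^2 + 9):
differentiating 2 times and applying the sign gives 18*(s^2 - 3)/(s^2 + 9)^3.

G(s) = 18*(s^2 - 3)/(s^2 + 9)^3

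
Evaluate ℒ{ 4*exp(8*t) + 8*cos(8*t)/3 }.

8*s/(3*(s^2 + 64)) + 4/(s - 8)

The transform is linear, so treat each term independently.
(8/3)·[L{cos(8t)} = s/(s^2 + 64)]; (4)·[L{e^(8t)} = 1/(s - 8)].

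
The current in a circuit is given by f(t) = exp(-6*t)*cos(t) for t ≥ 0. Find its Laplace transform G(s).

L{cos(t)} = s/(s^2 + 1).
By the first shifting theorem, multiplying by e^(-6t) replaces s with s + 6.

G(s) = (s + 6)/((s + 6)^2 + 1)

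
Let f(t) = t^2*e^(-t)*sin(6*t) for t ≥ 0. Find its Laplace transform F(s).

F(s) = 36*(s^2 + 2*s - 11)/(s^2 + 2*s + 37)^3

L{sin(6t)} = 6/(s^2 + 36).
Multiplying by e^(-t) shifts s → s + 1, so L{e^(-t)*sin(6*t)} = 6/((s + 1)^2 + 36).
Then apply L{t^2·g(t)} = (-1)^2 d^2/ds^2[G(s)] with G(s) = 6/((s + 1)^2 + 36):
differentiating 2 times and applying the sign gives 36*(s^2 + 2*s - 11)/(s^2 + 2*s + 37)^3.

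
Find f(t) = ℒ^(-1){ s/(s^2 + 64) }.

f(t) = cos(8*t)

Since L{cos(8t)} = s/(s^2 + 64), the inverse is cos(8*t).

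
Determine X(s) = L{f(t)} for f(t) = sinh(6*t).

X(s) = 6/(s^2 - 36)

L{sinh(6t)} = 6/(s^2 - 36).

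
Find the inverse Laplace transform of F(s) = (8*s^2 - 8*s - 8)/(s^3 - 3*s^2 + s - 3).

Factor the denominator: s^3 - 3*s^2 + s - 3 = (s - 3)*(s^2 + 1).
Partial fraction decomposition gives [4/(s - 3)] + [4*s/(s^2 + 1)] + [4/(s^2 + 1)].
Invert each term: 4/(s - 3) ↔ 4e^(3t); 4·s/(s^2 + 1) ↔ 4cos(t); 4·1/(s^2 + 1) ↔ 4sin(t).

4*exp(3*t) + 4*sin(t) + 4*cos(t)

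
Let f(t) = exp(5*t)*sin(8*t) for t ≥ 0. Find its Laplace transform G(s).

L{sin(8t)} = 8/(s^2 + 64).
By the first shifting theorem, multiplying by e^(5t) replaces s with s - 5.

G(s) = 8/((s - 5)^2 + 64)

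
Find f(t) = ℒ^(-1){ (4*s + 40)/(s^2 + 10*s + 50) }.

f(t) = 4*exp(-5*t)*sin(5*t) + 4*exp(-5*t)*cos(5*t)

Complete the square in the denominator: s^2 + 10*s + 50 = (s + 5)^2 + 5^2.
Split the numerator to match: 4*s + 40 = 4·(s + 5) + 4·5.
Invert each term: 4·(s + 5)/((s + 5)^2 + 25) ↔ 4e^(-5t)cos(5t); 4·5/((s + 5)^2 + 25) ↔ 4e^(-5t)sin(5t).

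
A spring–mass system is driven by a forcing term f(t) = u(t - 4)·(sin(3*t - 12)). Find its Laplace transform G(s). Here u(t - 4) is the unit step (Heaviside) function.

By the second shifting theorem, L{u(t - c)·g(t - c)} = e^(-cs)·H(s) with c = 4 and H(s) = L{g(t)}.
L{sin(3t)} = 3/(s^2 + 9).

G(s) = 3*exp(-4*s)/(s^2 + 9)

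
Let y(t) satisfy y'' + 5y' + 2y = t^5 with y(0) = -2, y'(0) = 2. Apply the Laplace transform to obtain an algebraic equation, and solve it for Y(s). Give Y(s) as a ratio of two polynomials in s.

Y(s) = (-2*s^7 - 8*s^6 + 120)/(s^8 + 5*s^7 + 2*s^6)

Take the Laplace transform of both sides.
Using L{y''} = s^2 Y - s·y(0) - y'(0) and L{y'} = sY - y(0), with y(0) = -2, y'(0) = 2, the left side becomes (s^2 + 5*s + 2)Y - (-2*s - 8).
The right side is L{t^5} = 120/s^6.
So (s^2 + 5*s + 2)Y = 120/s^6 + (-2*s - 8).
Solve for Y(s) and write it as one ratio of polynomials.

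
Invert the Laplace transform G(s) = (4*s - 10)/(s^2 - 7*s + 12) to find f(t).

Factor the denominator: s^2 - 7*s + 12 = (s - 4)*(s - 3).
Partial fraction decomposition gives [-2/(s - 3)] + [6/(s - 4)].
Invert each term: -2/(s - 3) ↔ -2e^(3t); 6/(s - 4) ↔ 6e^(4t).

f(t) = 6*exp(4*t) - 2*exp(3*t)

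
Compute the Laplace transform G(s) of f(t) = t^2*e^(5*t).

L{e^(5t)} = 1/(s - 5).
Then apply L{t^2·g(t)} = (-1)^2 d^2/ds^2[H(s)] with H(s) = 1/(s - 5):
differentiating 2 times and applying the sign gives 2/(s - 5)^3.

G(s) = 2/(s - 5)^3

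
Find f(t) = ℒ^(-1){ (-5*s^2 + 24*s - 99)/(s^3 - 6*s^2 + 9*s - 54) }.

f(t) = -3*exp(6*t) + 4*sin(3*t) - 2*cos(3*t)

Factor the denominator: s^3 - 6*s^2 + 9*s - 54 = (s - 6)*(s^2 + 9).
Partial fraction decomposition gives [-3/(s - 6)] + [-2*s/(s^2 + 9)] + [12/(s^2 + 9)].
Invert each term: -3/(s - 6) ↔ -3e^(6t); -2·s/(s^2 + 9) ↔ -2cos(3t); 4·3/(s^2 + 9) ↔ 4sin(3t).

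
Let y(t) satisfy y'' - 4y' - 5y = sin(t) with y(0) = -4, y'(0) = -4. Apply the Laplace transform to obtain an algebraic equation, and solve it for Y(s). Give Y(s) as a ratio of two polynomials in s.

Apply the Laplace transform to the equation.
The derivative rules (L{y''} = s^2 Y - s·y(0) - y'(0) and L{y'} = sY - y(0), with y(0) = -4, y'(0) = -4) turn the left side into (s^2 - 4*s - 5)Y - (-4*s + 12).
The right side is L{sin(t)} = 1/(s^2 + 1).
So (s^2 - 4*s - 5)Y = 1/(s^2 + 1) + (-4*s + 12).
Isolate Y and clear denominators.

Y(s) = (-4*s^3 + 12*s^2 - 4*s + 13)/(s^4 - 4*s^3 - 4*s^2 - 4*s - 5)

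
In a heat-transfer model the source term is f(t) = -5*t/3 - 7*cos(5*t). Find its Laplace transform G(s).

The transform is linear, so treat each term independently.
(-7)·[L{cos(5t)} = s/(s^2 + 25)]; (-5/3)·[L{t} = 1!/s^2 = 1/s^2].

G(s) = -7*s/(s^2 + 25) - 5/(3*s^2)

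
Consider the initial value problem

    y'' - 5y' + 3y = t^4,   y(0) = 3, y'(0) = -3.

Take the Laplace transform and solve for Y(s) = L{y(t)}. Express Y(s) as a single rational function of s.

Take the Laplace transform of both sides.
The derivative rules (L{y''} = s^2 Y - s·y(0) - y'(0) and L{y'} = sY - y(0), with y(0) = 3, y'(0) = -3) turn the left side into (s^2 - 5*s + 3)Y - (3*s - 18).
The right side is L{t^4} = 24/s^5.
So (s^2 - 5*s + 3)Y = 24/s^5 + (3*s - 18).
Solve for Y(s) and write it as one ratio of polynomials.

Y(s) = (3*s^6 - 18*s^5 + 24)/(s^7 - 5*s^6 + 3*s^5)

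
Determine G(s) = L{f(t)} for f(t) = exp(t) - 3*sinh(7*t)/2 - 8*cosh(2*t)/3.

The transform is linear, so treat each term independently.
(-8/3)·[L{cosh(2t)} = s/(s^2 - 4)]; (-3/2)·[L{sinh(7t)} = 7/(s^2 - 49)]; L{e^(t)} = 1/(s - 1).

G(s) = -8*s/(3*(s^2 - 4)) - 21/(2*(s^2 - 49)) + 1/(s - 1)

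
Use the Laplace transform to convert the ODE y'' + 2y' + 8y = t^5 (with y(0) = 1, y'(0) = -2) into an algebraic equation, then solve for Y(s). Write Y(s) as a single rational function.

Y(s) = (s^7 + 120)/(s^8 + 2*s^7 + 8*s^6)

Apply the Laplace transform to the equation.
The derivative rules (L{y''} = s^2 Y - s·y(0) - y'(0) and L{y'} = sY - y(0), with y(0) = 1, y'(0) = -2) turn the left side into (s^2 + 2*s + 8)Y - (s).
The right side is L{t^5} = 120/s^6.
So (s^2 + 2*s + 8)Y = 120/s^6 + (s).
Divide through and combine into a single rational function.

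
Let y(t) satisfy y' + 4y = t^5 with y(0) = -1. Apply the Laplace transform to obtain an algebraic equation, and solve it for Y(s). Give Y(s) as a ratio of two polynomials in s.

Transform both sides with L{·}.
With L{y'} = sY - y(0) = sY - (-1): the LHS transforms to (s + 4)Y - (-1).
The right side is L{t^5} = 120/s^6.
So (s + 4)Y = 120/s^6 + (-1).
Isolate Y and clear denominators.

Y(s) = (-s^6 + 120)/(s^7 + 4*s^6)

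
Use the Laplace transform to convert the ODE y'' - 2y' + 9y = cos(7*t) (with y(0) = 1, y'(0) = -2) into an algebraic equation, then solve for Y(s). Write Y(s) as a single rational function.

Laplace-transform each side.
With L{y''} = s^2 Y - s·y(0) - y'(0) and L{y'} = sY - y(0), with y(0) = 1, y'(0) = -2: the LHS transforms to (s^2 - 2*s + 9)Y - (s - 4).
The right side is L{cos(7*t)} = s/(s^2 + 49).
So (s^2 - 2*s + 9)Y = s/(s^2 + 49) + (s - 4).
Solve for Y(s) and write it as one ratio of polynomials.

Y(s) = (s^3 - 4*s^2 + 50*s - 196)/(s^4 - 2*s^3 + 58*s^2 - 98*s + 441)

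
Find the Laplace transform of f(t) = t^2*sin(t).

L{sin(t)} = 1/(s^2 + 1).
Then apply L{t^2·g(t)} = (-1)^2 d^2/ds^2[H(s)] with H(s) = 1/(s^2 + 1):
differentiating 2 times and applying the sign gives 2*(3*s^2 - 1)/(s^2 + 1)^3.

2*(3*s^2 - 1)/(s^2 + 1)^3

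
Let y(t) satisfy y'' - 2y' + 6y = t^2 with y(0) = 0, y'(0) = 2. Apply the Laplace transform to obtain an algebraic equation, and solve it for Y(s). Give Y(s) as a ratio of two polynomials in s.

Laplace-transform each side.
With L{y''} = s^2 Y - s·y(0) - y'(0) and L{y'} = sY - y(0), with y(0) = 0, y'(0) = 2: the LHS transforms to (s^2 - 2*s + 6)Y - (2).
The right side is L{t^2} = 2/s^3.
So (s^2 - 2*s + 6)Y = 2/s^3 + (2).
Solve for Y(s) and write it as one ratio of polynomials.

Y(s) = (2*s^3 + 2)/(s^5 - 2*s^4 + 6*s^3)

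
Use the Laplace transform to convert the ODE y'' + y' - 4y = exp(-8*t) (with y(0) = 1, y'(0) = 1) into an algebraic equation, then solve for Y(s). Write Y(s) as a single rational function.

Take the Laplace transform of both sides.
The derivative rules (L{y''} = s^2 Y - s·y(0) - y'(0) and L{y'} = sY - y(0), with y(0) = 1, y'(0) = 1) turn the left side into (s^2 + s - 4)Y - (s + 2).
The right side is L{exp(-8*t)} = 1/(s + 8).
So (s^2 + s - 4)Y = 1/(s + 8) + (s + 2).
Divide through and combine into a single rational function.

Y(s) = (s^2 + 10*s + 17)/(s^3 + 9*s^2 + 4*s - 32)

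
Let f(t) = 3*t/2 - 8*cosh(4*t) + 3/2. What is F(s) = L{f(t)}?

The transform is linear, so treat each term independently.
(-8)·[L{cosh(4t)} = s/(s^2 - 16)]; (3/2)·[L{t} = 1!/s^2 = 1/s^2]; L{3/2} = (3/2)/s.

F(s) = -8*s/(s^2 - 16) + 3/(2*s) + 3/(2*s^2)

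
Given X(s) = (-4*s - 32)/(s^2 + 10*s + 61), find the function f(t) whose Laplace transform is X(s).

f(t) = -2*exp(-5*t)*sin(6*t) - 4*exp(-5*t)*cos(6*t)

Complete the square in the denominator: s^2 + 10*s + 61 = (s + 5)^2 + 6^2.
Split the numerator to match: -4*s - 32 = -4·(s + 5) - 2·6.
Invert each term: -4·(s + 5)/((s + 5)^2 + 36) ↔ -4e^(-5t)cos(6t); -2·6/((s + 5)^2 + 36) ↔ -2e^(-5t)sin(6t).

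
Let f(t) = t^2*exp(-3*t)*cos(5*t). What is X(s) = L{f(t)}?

X(s) = 2*(s + 3)*(s^2 + 6*s - 66)/(s^2 + 6*s + 34)^3

L{cos(5t)} = s/(s^2 + 25).
Multiplying by e^(-3t) shifts s → s + 3, so L{exp(-3*t)*cos(5*t)} = (s + 3)/((s + 3)^2 + 25).
Then apply L{t^2·g(t)} = (-1)^2 d^2/ds^2[G(s)] with G(s) = (s + 3)/((s + 3)^2 + 25):
differentiating 2 times and applying the sign gives 2*(s + 3)*(s^2 + 6*s - 66)/(s^2 + 6*s + 34)^3.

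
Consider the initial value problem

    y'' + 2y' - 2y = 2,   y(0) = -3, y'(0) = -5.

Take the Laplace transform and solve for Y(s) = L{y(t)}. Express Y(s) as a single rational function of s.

Y(s) = (-3*s^2 - 11*s + 2)/(s^3 + 2*s^2 - 2*s)

Take the Laplace transform of both sides.
Using L{y''} = s^2 Y - s·y(0) - y'(0) and L{y'} = sY - y(0), with y(0) = -3, y'(0) = -5, the left side becomes (s^2 + 2*s - 2)Y - (-3*s - 11).
The right side is L{2} = 2/s.
So (s^2 + 2*s - 2)Y = 2/s + (-3*s - 11).
Divide through and combine into a single rational function.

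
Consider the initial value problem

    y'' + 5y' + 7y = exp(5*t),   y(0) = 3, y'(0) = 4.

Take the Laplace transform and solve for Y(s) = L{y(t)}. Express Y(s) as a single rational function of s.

Apply the Laplace transform to the equation.
With L{y''} = s^2 Y - s·y(0) - y'(0) and L{y'} = sY - y(0), with y(0) = 3, y'(0) = 4: the LHS transforms to (s^2 + 5*s + 7)Y - (3*s + 19).
The right side is L{exp(5*t)} = 1/(s - 5).
So (s^2 + 5*s + 7)Y = 1/(s - 5) + (3*s + 19).
Divide through and combine into a single rational function.

Y(s) = (3*s^2 + 4*s - 94)/(s^3 - 18*s - 35)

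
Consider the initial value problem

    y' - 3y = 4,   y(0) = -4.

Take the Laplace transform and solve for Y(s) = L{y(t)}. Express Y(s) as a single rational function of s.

Y(s) = (-4*s + 4)/(s^2 - 3*s)

Laplace-transform each side.
With L{y'} = sY - y(0) = sY - (-4): the LHS transforms to (s - 3)Y - (-4).
The right side is L{4} = 4/s.
So (s - 3)Y = 4/s + (-4).
Isolate Y and clear denominators.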